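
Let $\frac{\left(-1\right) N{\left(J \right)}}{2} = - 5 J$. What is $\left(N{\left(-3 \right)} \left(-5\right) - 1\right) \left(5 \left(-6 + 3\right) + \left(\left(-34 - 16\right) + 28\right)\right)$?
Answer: $-5513$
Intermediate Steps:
$N{\left(J \right)} = 10 J$ ($N{\left(J \right)} = - 2 \left(- 5 J\right) = 10 J$)
$\left(N{\left(-3 \right)} \left(-5\right) - 1\right) \left(5 \left(-6 + 3\right) + \left(\left(-34 - 16\right) + 28\right)\right) = \left(10 \left(-3\right) \left(-5\right) - 1\right) \left(5 \left(-6 + 3\right) + \left(\left(-34 - 16\right) + 28\right)\right) = \left(\left(-30\right) \left(-5\right) - 1\right) \left(5 \left(-3\right) + \left(-50 + 28\right)\right) = \left(150 - 1\right) \left(-15 - 22\right) = 149 \left(-37\right) = -5513$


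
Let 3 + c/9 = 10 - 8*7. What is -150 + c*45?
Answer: -19995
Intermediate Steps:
c = -441 (c = -27 + 9*(10 - 8*7) = -27 + 9*(10 - 56) = -27 + 9*(-46) = -27 - 414 = -441)
-150 + c*45 = -150 - 441*45 = -150 - 19845 = -19995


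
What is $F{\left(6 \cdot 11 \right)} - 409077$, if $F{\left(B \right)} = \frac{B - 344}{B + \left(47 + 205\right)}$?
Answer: $- \frac{65043382}{159} \approx -4.0908 \cdot 10^{5}$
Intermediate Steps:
$F{\left(B \right)} = \frac{-344 + B}{252 + B}$ ($F{\left(B \right)} = \frac{-344 + B}{B + 252} = \frac{-344 + B}{252 + B}$)
$F{\left(6 \cdot 11 \right)} - 409077 = \frac{-344 + 6 \cdot 11}{252 + 6 \cdot 11} - 409077 = \frac{-344 + 66}{252 + 66} - 409077 = \frac{1}{318} \left(-278\right) - 409077 = - \frac{139}{159} - 409077 = - \frac{65043382}{159}$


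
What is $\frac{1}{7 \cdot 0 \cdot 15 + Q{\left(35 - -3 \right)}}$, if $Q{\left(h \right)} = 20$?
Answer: $\frac{1}{20} \approx 0.05$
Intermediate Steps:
$\frac{1}{7 \cdot 0 \cdot 15 + Q{\left(35 - -3 \right)}} = \frac{1}{7 \cdot 0 \cdot 15 + 20} = \frac{1}{0 \cdot 15 + 20} = \frac{1}{0 + 20} = \frac{1}{20}$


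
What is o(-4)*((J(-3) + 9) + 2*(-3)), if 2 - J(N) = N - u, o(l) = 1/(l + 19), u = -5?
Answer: ⅕ ≈ 0.20000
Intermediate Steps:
o(l) = 1/(19 + l)
J(N) = -3 - N (J(N) = 2 - (N - 1*(-5)) = 2 - (N + 5) = 2 - (5 + N) = 2 + (-5 - N) = -3 - N)
o(-4)*((J(-3) + 9) + 2*(-3)) = (((-3 - 1*(-3)) + 9) + 2*(-3))/(19 - 4) = (((-3 + 3) + 9) - 6)/15 = ((0 + 9) - 6)/15 = (9 - 6)/15 = (1/15)*3 = ⅕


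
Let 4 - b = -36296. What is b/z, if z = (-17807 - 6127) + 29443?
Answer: 36300/5509 ≈ 6.5892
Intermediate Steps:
b = 36300 (b = 4 - 1*(-36296) = 4 + 36296 = 36300)
z = 5509 (z = -23934 + 29443 = 5509)
b/z = 36300/5509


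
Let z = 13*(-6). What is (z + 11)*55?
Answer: -3685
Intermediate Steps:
z = -78
(z + 11)*55 = (-78 + 11)*55 = -67*55 = -3685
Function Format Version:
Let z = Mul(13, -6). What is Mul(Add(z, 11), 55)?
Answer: -3685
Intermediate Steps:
z = -78
Mul(Add(z, 11), 55) = Mul(Add(-78, 11), 55) = Mul(-67, 55) = -3685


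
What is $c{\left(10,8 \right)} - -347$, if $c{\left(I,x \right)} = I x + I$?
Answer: $437$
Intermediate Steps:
$c{\left(I,x \right)} = I + I x$
$c{\left(10,8 \right)} - -347 = 10 \left(1 + 8\right) - -347 = 10 \cdot 9 + 347 = 90 + 347 = 437$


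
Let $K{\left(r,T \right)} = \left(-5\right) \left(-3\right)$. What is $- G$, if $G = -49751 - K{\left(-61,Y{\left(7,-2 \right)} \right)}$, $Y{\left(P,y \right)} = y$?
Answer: $49766$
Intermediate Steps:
$K{\left(r,T \right)} = 15$
$G = -49766$ ($G = -49751 - 15 = -49766$)
$- G = \left(-1\right) \left(-49766\right) = 49766$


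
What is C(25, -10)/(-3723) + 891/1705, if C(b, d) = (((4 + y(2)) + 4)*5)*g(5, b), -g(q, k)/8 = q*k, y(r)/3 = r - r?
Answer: 6501563/577065 ≈ 11.267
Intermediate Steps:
y(r) = 0 (y(r) = 3*(r - r) = 3*0 = 0)
g(q, k) = -8*k*q (g(q, k) = -8*q*k = -8*k*q)
C(b, d) = -1600*b (C(b, d) = (((4 + 0) + 4)*5)*(-8*b*5) = ((4 + 4)*5)*(-40*b) = (8*5)*(-40*b) = 40*(-40*b) = -1600*b)
C(25, -10)/(-3723) + 891/1705 = -1600*25/(-3723) + 891/1705 = -40000*(-1/3723) + 891*(1/1705) = 40000/3723 + 81/155 = 6501563/577065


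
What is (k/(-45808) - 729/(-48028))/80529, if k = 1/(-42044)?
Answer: 351004682359/1862225095039813056 ≈ 1.8849e-7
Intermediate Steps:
k = -1/42044 ≈ -2.3785e-5
(k/(-45808) - 729/(-48028))/80529 = (-1/42044/(-45808) - 729/(-48028))/80529 = (-1/42044*(-1/45808) - 729*(-1/48028))*(1/80529) = (1/1925951552 + 729/48028)*(1/80529) = (351004682359/23124900284864)*(1/80529) = 351004682359/1862225095039813056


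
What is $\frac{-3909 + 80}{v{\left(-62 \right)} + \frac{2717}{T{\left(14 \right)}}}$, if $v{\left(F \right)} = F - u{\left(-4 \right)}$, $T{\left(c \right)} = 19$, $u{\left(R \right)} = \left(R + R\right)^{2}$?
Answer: $- \frac{3829}{17} \approx -225.24$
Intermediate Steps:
$u{\left(R \right)} = 4 R^{2}$ ($u{\left(R \right)} = \left(2 R\right)^{2} = 4 R^{2}$)
$v{\left(F \right)} = -64 + F$ ($v{\left(F \right)} = F - 4 \left(-4\right)^{2} = F - 4 \cdot 16 = F - 64 = -64 + F$)
$\frac{-3909 + 80}{v{\left(-62 \right)} + \frac{2717}{T{\left(14 \right)}}} = \frac{-3909 + 80}{\left(-64 - 62\right) + \frac{2717}{19}} = - \frac{3829}{-126 + 2717 \cdot \frac{1}{19}} = - \frac{3829}{-126 + 143} = - \frac{3829}{17}$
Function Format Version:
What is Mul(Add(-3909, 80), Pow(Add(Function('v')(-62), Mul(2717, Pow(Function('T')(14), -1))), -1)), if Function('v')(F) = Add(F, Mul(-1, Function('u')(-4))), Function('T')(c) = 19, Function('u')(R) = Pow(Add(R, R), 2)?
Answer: Rational(-3829, 17) ≈ -225.24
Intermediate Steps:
Function('u')(R) = Mul(4, Pow(R, 2)) (Function('u')(R) = Pow(Mul(2, R), 2) = Mul(4, Pow(R, 2)))
Function('v')(F) = Add(-64, F) (Function('v')(F) = Add(F, Mul(-1, Mul(4, Pow(-4, 2)))) = Add(F, Mul(-1, Mul(4, 16))) = Add(F, Mul(-1, 64)) = Add(F, -64) = Add(-64, F))
Mul(Add(-3909, 80), Pow(Add(Function('v')(-62), Mul(2717, Pow(Function('T')(14), -1))), -1)) = Mul(Add(-3909, 80), Pow(Add(Add(-64, -62), Mul(2717, Pow(19, -1))), -1)) = Mul(-3829, Pow(Add(-126, Mul(2717, Rational(1, 19))), -1)) = Mul(-3829, Pow(Add(-126, 143), -1)) = Mul(-3829, Pow(17, -1)) = Mul(-3829, Rational(1, 17)) = Rational(-3829, 17)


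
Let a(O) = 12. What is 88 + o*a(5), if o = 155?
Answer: 1948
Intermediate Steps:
88 + o*a(5) = 88 + 155*12 = 88 + 1860 = 1948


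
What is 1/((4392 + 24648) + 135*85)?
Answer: 1/40515 ≈ 2.4682e-5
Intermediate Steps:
1/((4392 + 24648) + 135*85) = 1/(29040 + 11475) = 1/40515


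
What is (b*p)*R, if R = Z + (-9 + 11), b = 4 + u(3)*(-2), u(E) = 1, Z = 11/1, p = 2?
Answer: 52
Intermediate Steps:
Z = 11 (Z = 11*1 = 11)
b = 2 (b = 4 + 1*(-2) = 4 - 2 = 2)
R = 13 (R = 11 + (-9 + 11) = 11 + 2 = 13)
(b*p)*R = (2*2)*13 = 4*13 = 52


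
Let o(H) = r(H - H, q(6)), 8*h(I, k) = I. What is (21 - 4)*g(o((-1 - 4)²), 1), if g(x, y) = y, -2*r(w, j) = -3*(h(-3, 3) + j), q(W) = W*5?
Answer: 17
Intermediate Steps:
q(W) = 5*W
h(I, k) = I/8
r(w, j) = -9/16 + 3*j/2 (r(w, j) = -(-3)*((⅛)*(-3) + j)/2 = -(-3)*(-3/8 + j)/2 = -(9/8 - 3*j)/2 = -9/16 + 3*j/2)
o(H) = 711/16 (o(H) = -9/16 + 3*(5*6)/2 = -9/16 + (3/2)*30 = -9/16 + 45 = 711/16)
(21 - 4)*g(o((-1 - 4)²), 1) = (21 - 4)*1 = 17*1 = 17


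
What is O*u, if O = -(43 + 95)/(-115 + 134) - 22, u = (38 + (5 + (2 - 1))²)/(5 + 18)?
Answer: -41144/437 ≈ -94.151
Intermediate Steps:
u = 74/23 (u = (38 + (5 + 1)²)/23 = (38 + 6²)*(1/23) = (38 + 36)*(1/23) = 74*(1/23) = 74/23 ≈ 3.2174)
O = -556/19 (O = -138/19 - 22 = -556/19 ≈ -29.263)
O*u = -556/19*74/23 = -41144/437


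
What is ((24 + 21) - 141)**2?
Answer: 9216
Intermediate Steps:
((24 + 21) - 141)**2 = (45 - 141)**2 = (-96)**2 = 9216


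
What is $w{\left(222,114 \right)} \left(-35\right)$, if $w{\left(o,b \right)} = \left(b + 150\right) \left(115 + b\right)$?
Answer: $-2115960$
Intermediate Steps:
$w{\left(o,b \right)} = \left(115 + b\right) \left(150 + b\right)$ ($w{\left(o,b \right)} = \left(150 + b\right) \left(115 + b\right) = \left(115 + b\right) \left(150 + b\right)$)
$w{\left(222,114 \right)} \left(-35\right) = \left(17250 + 114^{2} + 265 \cdot 114\right) \left(-35\right) = \left(17250 + 12996 + 30210\right) \left(-35\right) = 60456 \left(-35\right) = -2115960$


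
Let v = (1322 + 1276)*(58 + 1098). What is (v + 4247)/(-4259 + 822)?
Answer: -3007535/3437 ≈ -875.05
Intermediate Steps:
v = 3003288 (v = 2598*1156 = 3003288)
(v + 4247)/(-4259 + 822) = (3003288 + 4247)/(-4259 + 822) = 3007535/(-3437) = 3007535*(-1/3437) = -3007535/3437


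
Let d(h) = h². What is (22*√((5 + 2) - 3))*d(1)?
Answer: 44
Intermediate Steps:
(22*√((5 + 2) - 3))*d(1) = (22*√((5 + 2) - 3))*1² = (22*√(7 - 3))*1 = (22*√4)*1 = (22*2)*1 = 44*1 = 44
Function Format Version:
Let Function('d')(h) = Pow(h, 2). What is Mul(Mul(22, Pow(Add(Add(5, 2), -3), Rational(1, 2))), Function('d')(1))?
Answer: 44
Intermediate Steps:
Mul(Mul(22, Pow(Add(Add(5, 2), -3), Rational(1, 2))), Function('d')(1)) = Mul(Mul(22, Pow(Add(Add(5, 2), -3), Rational(1, 2))), Pow(1, 2)) = Mul(Mul(22, Pow(Add(7, -3), Rational(1, 2))), 1) = Mul(Mul(22, Pow(4, Rational(1, 2))), 1) = Mul(Mul(22, 2), 1) = Mul(44, 1) = 44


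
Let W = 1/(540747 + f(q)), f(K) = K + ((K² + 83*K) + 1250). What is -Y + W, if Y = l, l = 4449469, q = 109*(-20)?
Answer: -22742468561912/5111277 ≈ -4.4495e+6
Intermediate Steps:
q = -2180
f(K) = 1250 + K² + 84*K (f(K) = K + (1250 + K² + 83*K) = 1250 + K² + 84*K)
Y = 4449469
W = 1/5111277 (W = 1/(540747 + (1250 + (-2180)² + 84*(-2180))) = 1/(540747 + (1250 + 4752400 - 183120)) = 1/(540747 + 4570530) = 1/5111277 ≈ 1.9565e-7)
-Y + W = -1*4449469 + 1/5111277 = -4449469 + 1/5111277 = -22742468561912/5111277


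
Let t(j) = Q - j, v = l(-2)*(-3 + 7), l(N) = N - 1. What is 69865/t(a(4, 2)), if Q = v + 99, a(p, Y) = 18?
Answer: 69865/69 ≈ 1012.5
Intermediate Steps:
l(N) = -1 + N
v = -12 (v = (-1 - 2)*(-3 + 7) = -3*4 = -12)
Q = 87 (Q = -12 + 99 = 87)
t(j) = 87 - j
69865/t(a(4, 2)) = 69865/(87 - 1*18) = 69865/(87 - 18) = 69865/69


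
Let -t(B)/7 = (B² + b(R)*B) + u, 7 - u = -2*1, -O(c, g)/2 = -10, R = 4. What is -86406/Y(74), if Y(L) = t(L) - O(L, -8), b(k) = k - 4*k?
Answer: 28802/10733 ≈ 2.6835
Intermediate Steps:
O(c, g) = 20 (O(c, g) = -2*(-10) = 20)
b(k) = -3*k
u = 9 (u = 7 - (-2) = 7 - 1*(-2) = 7 + 2 = 9)
t(B) = -63 - 7*B² + 84*B (t(B) = -7*((B² + (-3*4)*B) + 9) = -7*((B² - 12*B) + 9) = -7*(9 + B² - 12*B) = -63 - 7*B² + 84*B)
Y(L) = -83 - 7*L² + 84*L (Y(L) = (-63 - 7*L² + 84*L) - 1*20 = (-63 - 7*L² + 84*L) - 20 = -83 - 7*L² + 84*L)
-86406/Y(74) = -86406/(-83 - 7*74² + 84*74) = -86406/(-83 - 7*5476 + 6216) = -86406/(-83 - 38332 + 6216) = -86406/(-32199) = -86406*(-1/32199) = 28802/10733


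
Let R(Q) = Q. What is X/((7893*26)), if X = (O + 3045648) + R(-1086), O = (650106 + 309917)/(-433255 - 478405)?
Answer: 2775604432897/187089041880 ≈ 14.836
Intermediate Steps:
O = -960023/911660 (O = 960023/(-911660) = 960023*(-1/911660) = -960023/911660 ≈ -1.0530)
X = 2775604432897/911660 (X = (-960023/911660 + 3045648) - 1086 = 2776594495657/911660 - 1086 = 2775604432897/911660 ≈ 3.0446e+6)
X/((7893*26)) = 2775604432897/(911660*((7893*26))) = (2775604432897/911660)/205218 = (2775604432897/911660)*(1/205218) = 2775604432897/187089041880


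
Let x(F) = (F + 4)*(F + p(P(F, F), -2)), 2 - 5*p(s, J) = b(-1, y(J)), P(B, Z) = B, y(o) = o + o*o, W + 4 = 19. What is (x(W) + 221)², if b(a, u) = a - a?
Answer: 6594624/25 ≈ 2.6379e+5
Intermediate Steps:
W = 15 (W = -4 + 19 = 15)
y(o) = o + o²
b(a, u) = 0
p(s, J) = ⅖ (p(s, J) = ⅖ - ⅕*0 = ⅖ + 0 = ⅖)
x(F) = (4 + F)*(⅖ + F) (x(F) = (F + 4)*(F + ⅖) = (4 + F)*(⅖ + F))
(x(W) + 221)² = ((8/5 + 15² + (22/5)*15) + 221)² = ((8/5 + 225 + 66) + 221)² = (1463/5 + 221)² = (2568/5)² = 6594624/25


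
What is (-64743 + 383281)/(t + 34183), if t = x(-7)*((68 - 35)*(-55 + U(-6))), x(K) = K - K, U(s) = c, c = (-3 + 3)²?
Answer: 318538/34183 ≈ 9.3186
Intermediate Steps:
c = 0 (c = 0² = 0)
U(s) = 0
x(K) = 0
t = 0 (t = 0*((68 - 35)*(-55 + 0)) = 0*(33*(-55)) = 0*(-1815) = 0)
(-64743 + 383281)/(t + 34183) = (-64743 + 383281)/(0 + 34183) = 318538/34183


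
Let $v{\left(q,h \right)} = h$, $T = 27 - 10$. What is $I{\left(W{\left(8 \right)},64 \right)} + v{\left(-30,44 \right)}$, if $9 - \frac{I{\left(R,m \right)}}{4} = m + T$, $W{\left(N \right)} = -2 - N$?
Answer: $-244$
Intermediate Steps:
$T = 17$ ($T = 27 - 10 = 17$)
$I{\left(R,m \right)} = -32 - 4 m$ ($I{\left(R,m \right)} = 36 - 4 \left(m + 17\right) = 36 - 4 \left(17 + m\right) = 36 - \left(68 + 4 m\right) = -32 - 4 m$)
$I{\left(W{\left(8 \right)},64 \right)} + v{\left(-30,44 \right)} = \left(-32 - 256\right) + 44 = -288 + 44 = -244$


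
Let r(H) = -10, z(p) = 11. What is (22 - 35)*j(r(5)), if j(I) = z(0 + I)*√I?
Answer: -143*I*√10 ≈ -452.21*I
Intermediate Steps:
j(I) = 11*√I
(22 - 35)*j(r(5)) = (22 - 35)*(11*√(-10)) = -143*I*√10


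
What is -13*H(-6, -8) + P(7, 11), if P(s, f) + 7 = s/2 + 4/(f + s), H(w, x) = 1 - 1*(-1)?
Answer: -527/18 ≈ -29.278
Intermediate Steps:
H(w, x) = 2 (H(w, x) = 1 + 1 = 2)
P(s, f) = -7 + s/2 + 4/(f + s) (P(s, f) = -7 + (s/2 + 4/(f + s)) = -7 + s/2 + 4/(f + s))
-13*H(-6, -8) + P(7, 11) = -13*2 + (8 + 7² - 14*11 - 14*7 + 11*7)/(2*(11 + 7)) = -26 + (½)*(8 + 49 - 154 - 98 + 77)/18 = -26 + (½)*(1/18)*(-118) = -26 - 59/18 = -527/18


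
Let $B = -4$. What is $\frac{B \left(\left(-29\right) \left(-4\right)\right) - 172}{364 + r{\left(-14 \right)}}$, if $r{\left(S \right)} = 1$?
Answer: $- \frac{636}{365} \approx -1.7425$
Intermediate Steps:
$\frac{B \left(\left(-29\right) \left(-4\right)\right) - 172}{364 + r{\left(-14 \right)}} = \frac{- 4 \left(\left(-29\right) \left(-4\right)\right) - 172}{364 + 1} = \frac{\left(-4\right) 116 - 172}{365} = \left(-464 - 172\right) \frac{1}{365} = \left(-636\right) \frac{1}{365} = - \frac{636}{365}$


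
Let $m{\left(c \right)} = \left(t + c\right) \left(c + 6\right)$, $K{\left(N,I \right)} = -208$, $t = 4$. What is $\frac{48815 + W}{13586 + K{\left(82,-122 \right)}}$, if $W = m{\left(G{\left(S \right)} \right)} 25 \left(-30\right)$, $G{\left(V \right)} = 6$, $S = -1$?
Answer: $- \frac{41185}{13378} \approx -3.0786$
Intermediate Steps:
$m{\left(c \right)} = \left(4 + c\right) \left(6 + c\right)$ ($m{\left(c \right)} = \left(4 + c\right) \left(c + 6\right) = \left(4 + c\right) \left(6 + c\right)$)
$W = -90000$ ($W = \left(24 + 6^{2} + 10 \cdot 6\right) 25 \left(-30\right) = \left(24 + 36 + 60\right) 25 \left(-30\right) = 120 \cdot 25 \left(-30\right) = 3000 \left(-30\right) = -90000$)
$\frac{48815 + W}{13586 + K{\left(82,-122 \right)}} = \frac{48815 - 90000}{13586 - 208} = - \frac{41185}{13378}$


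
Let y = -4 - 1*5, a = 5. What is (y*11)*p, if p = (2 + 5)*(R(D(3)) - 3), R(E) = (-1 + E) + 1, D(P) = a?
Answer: -1386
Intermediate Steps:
D(P) = 5
R(E) = E
y = -9 (y = -4 - 5 = -9)
p = 14 (p = (2 + 5)*(5 - 3) = 7*2 = 14)
(y*11)*p = -9*11*14 = -99*14 = -1386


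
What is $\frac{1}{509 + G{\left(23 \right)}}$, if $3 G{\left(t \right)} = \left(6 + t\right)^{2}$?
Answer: $\frac{3}{2368} \approx 0.0012669$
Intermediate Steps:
$G{\left(t \right)} = \frac{\left(6 + t\right)^{2}}{3}$
$\frac{1}{509 + G{\left(23 \right)}} = \frac{1}{509 + \frac{\left(6 + 23\right)^{2}}{3}} = \frac{1}{509 + \frac{29^{2}}{3}} = \frac{1}{509 + \frac{1}{3} \cdot 841} = \frac{1}{509 + \frac{841}{3}} = \frac{1}{\frac{2368}{3}} = \frac{3}{2368}$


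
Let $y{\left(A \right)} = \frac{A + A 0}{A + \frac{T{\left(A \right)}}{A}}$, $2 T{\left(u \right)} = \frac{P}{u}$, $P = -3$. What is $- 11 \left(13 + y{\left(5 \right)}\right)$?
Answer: $- \frac{38071}{247} \approx -154.13$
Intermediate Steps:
$T{\left(u \right)} = - \frac{3}{2 u}$ ($T{\left(u \right)} = \frac{\left(-3\right) \frac{1}{u}}{2} = - \frac{3}{2 u}$)
$y{\left(A \right)} = \frac{A}{A - \frac{3}{2 A^{2}}}$ ($y{\left(A \right)} = \frac{A + A 0}{A + \frac{\left(- \frac{3}{2}\right) \frac{1}{A}}{A}} = \frac{A + 0}{A - \frac{3}{2 A^{2}}} = \frac{A}{A - \frac{3}{2 A^{2}}}$)
$- 11 \left(13 + y{\left(5 \right)}\right) = - 11 \left(13 + \frac{2 \cdot 5^{3}}{-3 + 2 \cdot 5^{3}}\right) = - 11 \left(13 + 2 \cdot 125 \frac{1}{-3 + 2 \cdot 125}\right) = - 11 \left(13 + 2 \cdot 125 \frac{1}{-3 + 250}\right) = - 11 \left(13 + 2 \cdot 125 \cdot \frac{1}{247}\right) = - 11 \left(13 + \frac{250}{247}\right) = \left(-11\right) \frac{3461}{247} = - \frac{38071}{247}$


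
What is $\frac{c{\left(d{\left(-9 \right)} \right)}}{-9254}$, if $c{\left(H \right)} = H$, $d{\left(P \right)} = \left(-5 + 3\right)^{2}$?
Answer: $- \frac{2}{4627} \approx -0.00043225$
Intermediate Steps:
$d{\left(P \right)} = 4$ ($d{\left(P \right)} = \left(-2\right)^{2} = 4$)
$\frac{c{\left(d{\left(-9 \right)} \right)}}{-9254} = \frac{4}{-9254} = 4 \left(- \frac{1}{9254}\right) = - \frac{2}{4627}$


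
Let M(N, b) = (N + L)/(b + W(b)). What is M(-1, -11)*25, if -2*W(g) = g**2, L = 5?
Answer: -200/143 ≈ -1.3986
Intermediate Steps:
W(g) = -g**2/2
M(N, b) = (5 + N)/(b - b**2/2) (M(N, b) = (N + 5)/(b - b**2/2) = (5 + N)/(b - b**2/2))
M(-1, -11)*25 = (2*(-5 - 1*(-1))/(-11*(-2 - 11)))*25 = (2*(-1/11)*(-5 + 1)/(-13))*25 = (2*(-1/11)*(-1/13)*(-4))*25 = -8/143*25 = -200/143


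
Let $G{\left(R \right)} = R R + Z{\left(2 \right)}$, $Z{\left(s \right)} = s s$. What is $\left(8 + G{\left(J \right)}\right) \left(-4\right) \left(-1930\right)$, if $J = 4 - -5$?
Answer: $717960$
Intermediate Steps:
$J = 9$ ($J = 4 + 5 = 9$)
$Z{\left(s \right)} = s^{2}$
$G{\left(R \right)} = 4 + R^{2}$ ($G{\left(R \right)} = R R + 2^{2} = R^{2} + 4 = 4 + R^{2}$)
$\left(8 + G{\left(J \right)}\right) \left(-4\right) \left(-1930\right) = \left(8 + \left(4 + 9^{2}\right)\right) \left(-4\right) \left(-1930\right) = \left(8 + \left(4 + 81\right)\right) \left(-4\right) \left(-1930\right) = \left(8 + 85\right) \left(-4\right) \left(-1930\right) = 93 \left(-4\right) \left(-1930\right) = \left(-372\right) \left(-1930\right) = 717960$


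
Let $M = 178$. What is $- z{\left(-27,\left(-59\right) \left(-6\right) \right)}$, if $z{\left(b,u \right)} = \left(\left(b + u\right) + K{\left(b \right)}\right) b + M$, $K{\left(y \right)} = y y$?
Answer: $28334$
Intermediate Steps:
$K{\left(y \right)} = y^{2}$
$z{\left(b,u \right)} = 178 + b \left(b + u + b^{2}\right)$ ($z{\left(b,u \right)} = \left(\left(b + u\right) + b^{2}\right) b + 178 = \left(b + u + b^{2}\right) b + 178 = b \left(b + u + b^{2}\right) + 178 = 178 + b \left(b + u + b^{2}\right)$)
$- z{\left(-27,\left(-59\right) \left(-6\right) \right)} = - (178 + \left(-27\right)^{2} + \left(-27\right)^{3} - 27 \left(\left(-59\right) \left(-6\right)\right)) = - (178 + 729 - 19683 - 9558) = \left(-1\right) \left(-28334\right) = 28334$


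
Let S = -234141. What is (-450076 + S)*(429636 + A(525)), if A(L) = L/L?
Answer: -293964939229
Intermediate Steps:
A(L) = 1
(-450076 + S)*(429636 + A(525)) = (-450076 - 234141)*(429636 + 1) = -684217*429637 = -293964939229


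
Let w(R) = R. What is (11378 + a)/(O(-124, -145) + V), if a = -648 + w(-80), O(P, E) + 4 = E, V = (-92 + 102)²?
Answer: -10650/49 ≈ -217.35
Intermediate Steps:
V = 100 (V = 10² = 100)
O(P, E) = -4 + E
a = -728 (a = -648 - 80 = -728)
(11378 + a)/(O(-124, -145) + V) = (11378 - 728)/((-4 - 145) + 100) = 10650/(-149 + 100) = 10650/(-49) = 10650*(-1/49) = -10650/49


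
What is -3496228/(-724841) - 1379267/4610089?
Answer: 15118172972745/3341581520849 ≈ 4.5243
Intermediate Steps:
-3496228/(-724841) - 1379267/4610089 = -3496228*(-1/724841) - 1379267*1/4610089 = 3496228/724841 - 1379267/4610089 = 15118172972745/3341581520849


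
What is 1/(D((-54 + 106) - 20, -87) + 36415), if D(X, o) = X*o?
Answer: 1/33631 ≈ 2.9734e-5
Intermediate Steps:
1/(D((-54 + 106) - 20, -87) + 36415) = 1/(((-54 + 106) - 20)*(-87) + 36415) = 1/((52 - 20)*(-87) + 36415) = 1/(32*(-87) + 36415) = 1/(-2784 + 36415) = 1/33631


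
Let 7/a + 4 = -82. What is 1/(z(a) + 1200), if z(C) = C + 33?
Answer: 86/106031 ≈ 0.00081108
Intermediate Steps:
a = -7/86 (a = 7/(-4 - 82) = 7/(-86) = 7*(-1/86) = -7/86 ≈ -0.081395)
z(C) = 33 + C
1/(z(a) + 1200) = 1/((33 - 7/86) + 1200) = 1/(2831/86 + 1200) = 1/(106031/86) = 86/106031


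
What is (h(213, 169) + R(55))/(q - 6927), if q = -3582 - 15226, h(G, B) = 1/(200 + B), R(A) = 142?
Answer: -52399/9496215 ≈ -0.0055179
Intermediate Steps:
q = -18808
(h(213, 169) + R(55))/(q - 6927) = (1/(200 + 169) + 142)/(-18808 - 6927) = (1/369 + 142)/(-25735) = (1/369 + 142)*(-1/25735) = (52399/369)*(-1/25735) = -52399/9496215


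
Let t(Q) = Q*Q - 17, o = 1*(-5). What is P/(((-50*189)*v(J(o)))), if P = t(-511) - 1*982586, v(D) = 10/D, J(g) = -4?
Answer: -240494/7875 ≈ -30.539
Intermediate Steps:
o = -5
t(Q) = -17 + Q² (t(Q) = Q² - 17 = -17 + Q²)
P = -721482 (P = (-17 + (-511)²) - 1*982586 = (-17 + 261121) - 982586 = 261104 - 982586 = -721482)
P/(((-50*189)*v(J(o)))) = -721482/((-50*189)*(10/(-4))) = -721482/((-94500*(-1)/4)) = -721482/((-9450*(-5/2))) = -721482/23625 = -721482*1/23625 = -240494/7875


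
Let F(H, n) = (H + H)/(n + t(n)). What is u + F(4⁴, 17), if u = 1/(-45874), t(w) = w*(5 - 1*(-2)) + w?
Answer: 23487335/7018722 ≈ 3.3464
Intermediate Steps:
t(w) = 8*w (t(w) = w*(5 + 2) + w = w*7 + w = 7*w + w = 8*w)
u = -1/45874 ≈ -2.1799e-5
F(H, n) = 2*H/(9*n) (F(H, n) = (H + H)/(n + 8*n) = (2*H)/((9*n)) = (2*H)*(1/(9*n)) = 2*H/(9*n))
u + F(4⁴, 17) = -1/45874 + (2/9)*4⁴/17 = -1/45874 + (2/9)*256*(1/17) = -1/45874 + 512/153 = 23487335/7018722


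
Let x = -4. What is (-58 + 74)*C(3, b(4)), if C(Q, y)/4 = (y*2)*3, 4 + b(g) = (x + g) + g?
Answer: 0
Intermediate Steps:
b(g) = -8 + 2*g (b(g) = -4 + ((-4 + g) + g) = -4 + (-4 + 2*g) = -8 + 2*g)
C(Q, y) = 24*y (C(Q, y) = 4*((y*2)*3) = 4*((2*y)*3) = 4*(6*y) = 24*y)
(-58 + 74)*C(3, b(4)) = (-58 + 74)*(24*(-8 + 2*4)) = 16*(24*(-8 + 8)) = 16*(24*0) = 16*0 = 0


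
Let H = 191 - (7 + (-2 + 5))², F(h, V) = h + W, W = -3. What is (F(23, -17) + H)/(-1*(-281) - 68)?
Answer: 37/71 ≈ 0.52113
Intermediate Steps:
F(h, V) = -3 + h (F(h, V) = h - 3 = -3 + h)
H = 91 (H = 191 - (7 + 3)² = 191 - 1*10² = 191 - 1*100 = 191 - 100 = 91)
(F(23, -17) + H)/(-1*(-281) - 68) = ((-3 + 23) + 91)/(-1*(-281) - 68) = (20 + 91)/(281 - 68) = 111/213 = 111*(1/213) = 37/71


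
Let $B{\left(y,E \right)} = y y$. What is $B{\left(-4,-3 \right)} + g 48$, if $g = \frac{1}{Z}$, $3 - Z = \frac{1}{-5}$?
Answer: $31$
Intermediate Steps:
$B{\left(y,E \right)} = y^{2}$
$Z = \frac{16}{5}$ ($Z = 3 - \frac{1}{-5} = 3 - - \frac{1}{5} = 3 + \frac{1}{5} = \frac{16}{5} \approx 3.2$)
$g = \frac{5}{16}$ ($g = \frac{1}{\frac{16}{5}} = \frac{5}{16} \approx 0.3125$)
$B{\left(-4,-3 \right)} + g 48 = \left(-4\right)^{2} + \frac{5}{16} \cdot 48 = 16 + 15 = 31$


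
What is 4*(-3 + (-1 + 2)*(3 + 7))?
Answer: 28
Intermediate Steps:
4*(-3 + (-1 + 2)*(3 + 7)) = 4*(-3 + 1*10) = 4*(-3 + 10) = 4*7 = 28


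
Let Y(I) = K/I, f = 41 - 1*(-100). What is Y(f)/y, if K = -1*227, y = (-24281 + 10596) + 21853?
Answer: -227/1151688 ≈ -0.00019710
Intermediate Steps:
y = 8168 (y = -13685 + 21853 = 8168)
K = -227
f = 141 (f = 41 + 100 = 141)
Y(I) = -227/I
Y(f)/y = -227/141/8168 = -227*1/141*(1/8168) = -227/141*1/8168 = -227/1151688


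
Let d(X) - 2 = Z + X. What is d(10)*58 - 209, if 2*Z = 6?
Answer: 661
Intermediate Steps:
Z = 3 (Z = (½)*6 = 3)
d(X) = 5 + X (d(X) = 2 + (3 + X) = 5 + X)
d(10)*58 - 209 = (5 + 10)*58 - 209 = 15*58 - 209 = 870 - 209 = 661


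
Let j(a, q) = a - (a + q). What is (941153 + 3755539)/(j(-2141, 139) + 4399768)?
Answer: 120428/112811 ≈ 1.0675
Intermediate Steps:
j(a, q) = -q (j(a, q) = a + (-a - q) = -q)
(941153 + 3755539)/(j(-2141, 139) + 4399768) = (941153 + 3755539)/(-1*139 + 4399768) = 4696692/(-139 + 4399768) = 4696692/4399629 = 4696692*(1/4399629) = 120428/112811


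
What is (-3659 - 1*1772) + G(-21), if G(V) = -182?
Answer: -5613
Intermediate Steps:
(-3659 - 1*1772) + G(-21) = (-3659 - 1*1772) - 182 = (-3659 - 1772) - 182 = -5431 - 182 = -5613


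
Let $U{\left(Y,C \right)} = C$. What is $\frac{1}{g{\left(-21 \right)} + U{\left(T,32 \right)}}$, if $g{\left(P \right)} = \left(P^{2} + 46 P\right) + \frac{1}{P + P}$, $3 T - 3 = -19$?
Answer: $- \frac{42}{20707} \approx -0.0020283$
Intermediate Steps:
$T = - \frac{16}{3}$ ($T = 1 + \frac{1}{3} \left(-19\right) = 1 - \frac{19}{3} = - \frac{16}{3} \approx -5.3333$)
$g{\left(P \right)} = P^{2} + \frac{1}{2 P} + 46 P$ ($g{\left(P \right)} = \left(P^{2} + 46 P\right) + \frac{1}{2 P} = P^{2} + \frac{1}{2 P} + 46 P$)
$\frac{1}{g{\left(-21 \right)} + U{\left(T,32 \right)}} = \frac{1}{\left(\left(-21\right)^{2} + \frac{1}{2 \left(-21\right)} + 46 \left(-21\right)\right) + 32} = \frac{1}{\left(441 + \frac{1}{2} \left(- \frac{1}{21}\right) - 966\right) + 32} = \frac{1}{\left(441 - \frac{1}{42} - 966\right) + 32} = \frac{1}{- \frac{22051}{42} + 32} = \frac{1}{- \frac{20707}{42}} = - \frac{42}{20707}$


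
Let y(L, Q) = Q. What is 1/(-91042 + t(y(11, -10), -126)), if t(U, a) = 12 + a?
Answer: -1/91156 ≈ -1.0970e-5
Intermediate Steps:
1/(-91042 + t(y(11, -10), -126)) = 1/(-91042 + (12 - 126)) = 1/(-91042 - 114) = 1/(-91156) = -1/91156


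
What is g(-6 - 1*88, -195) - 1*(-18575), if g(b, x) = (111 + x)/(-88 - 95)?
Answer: 1133103/61 ≈ 18575.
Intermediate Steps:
g(b, x) = -37/61 - x/183 (g(b, x) = (111 + x)/(-183) = (111 + x)*(-1/183) = -37/61 - x/183)
g(-6 - 1*88, -195) - 1*(-18575) = (-37/61 - 1/183*(-195)) - 1*(-18575) = (-37/61 + 65/61) + 18575 = 28/61 + 18575 = 1133103/61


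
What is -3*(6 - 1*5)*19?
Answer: -57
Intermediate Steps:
-3*(6 - 1*5)*19 = -3*(6 - 5)*19 = -3*1*19 = -3*19 = -57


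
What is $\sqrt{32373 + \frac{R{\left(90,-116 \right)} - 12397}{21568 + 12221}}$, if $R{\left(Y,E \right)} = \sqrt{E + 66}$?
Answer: $\frac{\sqrt{36959722592100 + 168945 i \sqrt{2}}}{33789} \approx 179.92 + 5.8155 \cdot 10^{-7} i$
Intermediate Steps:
$R{\left(Y,E \right)} = \sqrt{66 + E}$
$\sqrt{32373 + \frac{R{\left(90,-116 \right)} - 12397}{21568 + 12221}} = \sqrt{32373 + \frac{\sqrt{66 - 116} - 12397}{21568 + 12221}} = \sqrt{32373 + \frac{\sqrt{-50} - 12397}{33789}} = \sqrt{32373 + \left(5 i \sqrt{2} - 12397\right) \frac{1}{33789}} = \sqrt{32373 + \left(-12397 + 5 i \sqrt{2}\right) \frac{1}{33789}} = \sqrt{32373 - \left(\frac{1771}{4827} - \frac{5 i \sqrt{2}}{33789}\right)} = \sqrt{\frac{156262700}{4827} + \frac{5 i \sqrt{2}}{33789}}$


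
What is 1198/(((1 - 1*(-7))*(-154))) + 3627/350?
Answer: 20659/2200 ≈ 9.3905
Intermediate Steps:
1198/(((1 - 1*(-7))*(-154))) + 3627/350 = 1198/(((1 + 7)*(-154))) + 3627*(1/350) = 1198/((8*(-154))) + 3627/350 = 1198/(-1232) + 3627/350 = 1198*(-1/1232) + 3627/350 = -599/616 + 3627/350 = 20659/2200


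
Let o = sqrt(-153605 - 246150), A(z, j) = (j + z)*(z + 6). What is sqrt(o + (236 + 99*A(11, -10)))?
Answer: sqrt(1919 + I*sqrt(399755)) ≈ 44.382 + 7.123*I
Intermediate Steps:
A(z, j) = (6 + z)*(j + z) (A(z, j) = (j + z)*(6 + z) = (6 + z)*(j + z))
o = I*sqrt(399755) (o = sqrt(-399755) = I*sqrt(399755) ≈ 632.26*I)
sqrt(o + (236 + 99*A(11, -10))) = sqrt(I*sqrt(399755) + (236 + 99*(11**2 + 6*(-10) + 6*11 - 10*11))) = sqrt(I*sqrt(399755) + (236 + 99*(121 - 60 + 66 - 110))) = sqrt(I*sqrt(399755) + (236 + 99*17)) = sqrt(I*sqrt(399755) + (236 + 1683)) = sqrt(I*sqrt(399755) + 1919) = sqrt(1919 + I*sqrt(399755))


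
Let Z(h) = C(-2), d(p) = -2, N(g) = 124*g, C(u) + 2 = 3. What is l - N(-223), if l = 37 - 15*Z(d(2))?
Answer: 27674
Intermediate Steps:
C(u) = 1 (C(u) = -2 + 3 = 1)
Z(h) = 1
l = 22 (l = 37 - 15*1 = 37 - 15 = 22)
l - N(-223) = 22 - 124*(-223) = 22 - 1*(-27652) = 22 + 27652 = 27674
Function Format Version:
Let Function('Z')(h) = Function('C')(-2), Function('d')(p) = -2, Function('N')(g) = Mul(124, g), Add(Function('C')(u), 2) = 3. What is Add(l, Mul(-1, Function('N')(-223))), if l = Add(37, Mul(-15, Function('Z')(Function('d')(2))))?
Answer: 27674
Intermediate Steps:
Function('C')(u) = 1 (Function('C')(u) = Add(-2, 3) = 1)
Function('Z')(h) = 1
l = 22 (l = Add(37, Mul(-15, 1)) = Add(37, -15) = 22)
Add(l, Mul(-1, Function('N')(-223))) = Add(22, Mul(-1, Mul(124, -223))) = Add(22, Mul(-1, -27652)) = Add(22, 27652) = 27674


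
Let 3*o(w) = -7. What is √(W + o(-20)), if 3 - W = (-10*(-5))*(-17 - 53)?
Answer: √31506/3 ≈ 59.166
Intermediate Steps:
o(w) = -7/3 (o(w) = (⅓)*(-7) = -7/3)
W = 3503 (W = 3 - (-10*(-5))*(-17 - 53) = 3 - 50*(-70) = 3 - 1*(-3500) = 3 + 3500 = 3503)
√(W + o(-20)) = √(3503 - 7/3) = √(10502/3) = √31506/3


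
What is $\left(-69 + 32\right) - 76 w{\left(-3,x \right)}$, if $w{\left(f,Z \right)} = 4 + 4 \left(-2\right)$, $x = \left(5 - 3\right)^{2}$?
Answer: $267$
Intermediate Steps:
$x = 4$ ($x = 2^{2} = 4$)
$w{\left(f,Z \right)} = -4$ ($w{\left(f,Z \right)} = 4 - 8 = -4$)
$\left(-69 + 32\right) - 76 w{\left(-3,x \right)} = \left(-69 + 32\right) - -304 = -37 + 304 = 267$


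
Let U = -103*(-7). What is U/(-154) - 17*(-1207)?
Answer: 451315/22 ≈ 20514.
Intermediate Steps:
U = 721
U/(-154) - 17*(-1207) = 721/(-154) - 17*(-1207) = 721*(-1/154) + 20519 = -103/22 + 20519 = 451315/22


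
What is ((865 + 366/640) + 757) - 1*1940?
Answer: -101577/320 ≈ -317.43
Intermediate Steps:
((865 + 366/640) + 757) - 1*1940 = ((865 + 366*(1/640)) + 757) - 1940 = ((865 + 183/320) + 757) - 1940 = (276983/320 + 757) - 1940 = 519223/320 - 1940 = -101577/320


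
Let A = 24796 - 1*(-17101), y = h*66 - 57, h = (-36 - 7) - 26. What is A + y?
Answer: 37286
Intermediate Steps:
h = -69 (h = -43 - 26 = -69)
y = -4611 (y = -69*66 - 57 = -4554 - 57 = -4611)
A = 41897 (A = 24796 + 17101 = 41897)
A + y = 41897 - 4611 = 37286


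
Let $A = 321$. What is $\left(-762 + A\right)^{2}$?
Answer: $194481$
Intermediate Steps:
$\left(-762 + A\right)^{2} = \left(-762 + 321\right)^{2} = \left(-441\right)^{2} = 194481$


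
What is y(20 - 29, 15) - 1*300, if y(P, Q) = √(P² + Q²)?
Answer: -300 + 3*√34 ≈ -282.51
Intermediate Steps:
y(20 - 29, 15) - 1*300 = √((20 - 29)² + 15²) - 1*300 = √((-9)² + 225) - 300 = √(81 + 225) - 300 = √306 - 300 = 3*√34 - 300 = -300 + 3*√34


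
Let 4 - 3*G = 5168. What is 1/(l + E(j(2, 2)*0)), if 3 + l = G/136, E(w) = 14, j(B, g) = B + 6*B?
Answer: -102/169 ≈ -0.60355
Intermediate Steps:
G = -5164/3 (G = 4/3 - ⅓*5168 = 4/3 - 5168/3 = -5164/3 ≈ -1721.3)
j(B, g) = 7*B
l = -1597/102 (l = -3 - 5164/3/136 = -3 - 5164/3*1/136 = -3 - 1291/102 = -1597/102 ≈ -15.657)
1/(l + E(j(2, 2)*0)) = 1/(-1597/102 + 14) = 1/(-169/102) = -102/169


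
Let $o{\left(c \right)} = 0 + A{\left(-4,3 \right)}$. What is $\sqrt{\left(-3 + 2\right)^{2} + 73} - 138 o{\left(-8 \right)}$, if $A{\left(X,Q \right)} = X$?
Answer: $552 + \sqrt{74} \approx 560.6$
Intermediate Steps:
$o{\left(c \right)} = -4$ ($o{\left(c \right)} = 0 - 4 = -4$)
$\sqrt{\left(-3 + 2\right)^{2} + 73} - 138 o{\left(-8 \right)} = \sqrt{\left(-3 + 2\right)^{2} + 73} - -552 = \sqrt{\left(-1\right)^{2} + 73} + 552 = \sqrt{1 + 73} + 552 = \sqrt{74} + 552 = 552 + \sqrt{74}$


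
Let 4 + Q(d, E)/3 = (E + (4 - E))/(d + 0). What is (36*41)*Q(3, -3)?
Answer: -11808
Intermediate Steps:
Q(d, E) = -12 + 12/d (Q(d, E) = -12 + 3*((E + (4 - E))/(d + 0)) = -12 + 3*(4/d) = -12 + 12/d)
(36*41)*Q(3, -3) = (36*41)*(-12 + 12/3) = 1476*(-12 + 12*(⅓)) = 1476*(-12 + 4) = 1476*(-8) = -11808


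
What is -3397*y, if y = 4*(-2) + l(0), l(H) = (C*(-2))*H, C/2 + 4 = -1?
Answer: 27176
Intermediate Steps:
C = -10 (C = -8 + 2*(-1) = -8 - 2 = -10)
l(H) = 20*H (l(H) = (-10*(-2))*H = 20*H)
y = -8 (y = 4*(-2) + 20*0 = -8 + 0 = -8)
-3397*y = -3397*(-8) = 27176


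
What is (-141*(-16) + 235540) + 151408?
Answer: 389204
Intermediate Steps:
(-141*(-16) + 235540) + 151408 = (2256 + 235540) + 151408 = 237796 + 151408 = 389204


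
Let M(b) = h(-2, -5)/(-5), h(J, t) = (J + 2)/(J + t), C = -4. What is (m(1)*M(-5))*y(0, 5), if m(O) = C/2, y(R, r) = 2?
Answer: 0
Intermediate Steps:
h(J, t) = (2 + J)/(J + t)
M(b) = 0 (M(b) = ((2 - 2)/(-2 - 5))/(-5) = (0/(-7))*(-1/5) = -1/7*0*(-1/5) = 0*(-1/5) = 0)
m(O) = -2 (m(O) = -4/2 = -4*1/2 = -2)
(m(1)*M(-5))*y(0, 5) = -2*0*2 = 0*2 = 0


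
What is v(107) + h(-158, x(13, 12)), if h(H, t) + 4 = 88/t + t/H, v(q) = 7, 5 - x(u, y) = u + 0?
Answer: -628/79 ≈ -7.9494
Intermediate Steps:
x(u, y) = 5 - u (x(u, y) = 5 - (u + 0) = 5 - u)
h(H, t) = -4 + 88/t + t/H (h(H, t) = -4 + (88/t + t/H) = -4 + 88/t + t/H)
v(107) + h(-158, x(13, 12)) = 7 + (-4 + 88/(5 - 1*13) + (5 - 1*13)/(-158)) = 7 + (-4 + 88/(5 - 13) + (5 - 13)*(-1/158)) = 7 + (-4 + 88/(-8) - 8*(-1/158)) = 7 + (-4 + 88*(-⅛) + 4/79) = 7 + (-4 - 11 + 4/79) = 7 - 1181/79 = -628/79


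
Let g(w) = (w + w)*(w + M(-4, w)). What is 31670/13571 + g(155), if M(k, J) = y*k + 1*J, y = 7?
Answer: 1186408490/13571 ≈ 87422.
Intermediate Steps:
M(k, J) = J + 7*k (M(k, J) = 7*k + 1*J = 7*k + J = J + 7*k)
g(w) = 2*w*(-28 + 2*w) (g(w) = (w + w)*(w + (w + 7*(-4))) = (2*w)*(w + (w - 28)) = (2*w)*(w + (-28 + w)) = (2*w)*(-28 + 2*w) = 2*w*(-28 + 2*w))
31670/13571 + g(155) = 31670/13571 + 4*155*(-14 + 155) = 31670*(1/13571) + 4*155*141 = 31670/13571 + 87420 = 1186408490/13571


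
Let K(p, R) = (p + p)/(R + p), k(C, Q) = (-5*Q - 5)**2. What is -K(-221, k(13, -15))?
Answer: 442/4679 ≈ 0.094465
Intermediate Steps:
k(C, Q) = (-5 - 5*Q)**2
K(p, R) = 2*p/(R + p) (K(p, R) = (2*p)/(R + p) = 2*p/(R + p))
-K(-221, k(13, -15)) = -2*(-221)/(25*(1 - 15)**2 - 221) = -2*(-221)/(25*(-14)**2 - 221) = -2*(-221)/(25*196 - 221) = -2*(-221)/(4900 - 221) = -2*(-221)/4679 = -1*(-442/4679) = 442/4679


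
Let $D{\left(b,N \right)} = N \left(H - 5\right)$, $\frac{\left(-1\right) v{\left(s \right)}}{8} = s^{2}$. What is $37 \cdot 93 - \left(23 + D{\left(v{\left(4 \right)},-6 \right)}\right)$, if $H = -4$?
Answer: $3364$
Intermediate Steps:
$v{\left(s \right)} = - 8 s^{2}$
$D{\left(b,N \right)} = - 9 N$ ($D{\left(b,N \right)} = N \left(-4 - 5\right) = N \left(-9\right) = - 9 N$)
$37 \cdot 93 - \left(23 + D{\left(v{\left(4 \right)},-6 \right)}\right) = 37 \cdot 93 - \left(23 - -54\right) = 3441 - 77 = 3364$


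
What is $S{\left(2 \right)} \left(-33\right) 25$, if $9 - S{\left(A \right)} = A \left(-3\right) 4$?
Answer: $-27225$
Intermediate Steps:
$S{\left(A \right)} = 9 + 12 A$ ($S{\left(A \right)} = 9 - A \left(-3\right) 4 = 9 - - 3 A 4 = 9 - - 12 A = 9 + 12 A$)
$S{\left(2 \right)} \left(-33\right) 25 = \left(9 + 12 \cdot 2\right) \left(-33\right) 25 = \left(9 + 24\right) \left(-33\right) 25 = 33 \left(-33\right) 25 = \left(-1089\right) 25 = -27225$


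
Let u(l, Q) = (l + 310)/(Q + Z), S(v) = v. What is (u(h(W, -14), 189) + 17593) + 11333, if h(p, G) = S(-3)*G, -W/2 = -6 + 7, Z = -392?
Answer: 5871626/203 ≈ 28924.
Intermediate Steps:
W = -2 (W = -2*(-6 + 7) = -2*1 = -2)
h(p, G) = -3*G
u(l, Q) = (310 + l)/(-392 + Q) (u(l, Q) = (l + 310)/(Q - 392) = (310 + l)/(-392 + Q))
(u(h(W, -14), 189) + 17593) + 11333 = ((310 - 3*(-14))/(-392 + 189) + 17593) + 11333 = ((310 + 42)/(-203) + 17593) + 11333 = (-1/203*352 + 17593) + 11333 = (-352/203 + 17593) + 11333 = 3571027/203 + 11333 = 5871626/203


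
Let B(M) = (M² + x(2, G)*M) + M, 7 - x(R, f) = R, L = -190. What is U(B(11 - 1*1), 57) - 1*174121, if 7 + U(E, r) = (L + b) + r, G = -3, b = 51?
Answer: -174210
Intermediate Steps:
x(R, f) = 7 - R
B(M) = M² + 6*M (B(M) = (M² + (7 - 1*2)*M) + M = (M² + (7 - 2)*M) + M = (M² + 5*M) + M = M² + 6*M)
U(E, r) = -146 + r (U(E, r) = -7 + ((-190 + 51) + r) = -7 + (-139 + r) = -146 + r)
U(B(11 - 1*1), 57) - 1*174121 = (-146 + 57) - 1*174121 = -89 - 174121 = -174210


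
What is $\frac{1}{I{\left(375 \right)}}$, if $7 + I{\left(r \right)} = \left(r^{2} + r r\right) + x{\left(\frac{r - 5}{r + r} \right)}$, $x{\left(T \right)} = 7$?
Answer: $\frac{1}{281250} \approx 3.5556 \cdot 10^{-6}$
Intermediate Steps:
$I{\left(r \right)} = 2 r^{2}$ ($I{\left(r \right)} = -7 + \left(\left(r^{2} + r r\right) + 7\right) = -7 + \left(\left(r^{2} + r^{2}\right) + 7\right) = -7 + \left(2 r^{2} + 7\right) = -7 + \left(7 + 2 r^{2}\right) = 2 r^{2}$)
$\frac{1}{I{\left(375 \right)}} = \frac{1}{2 \cdot 375^{2}} = \frac{1}{2 \cdot 140625} = \frac{1}{281250}$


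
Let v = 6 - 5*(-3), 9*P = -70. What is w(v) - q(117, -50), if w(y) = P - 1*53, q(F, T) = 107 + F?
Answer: -2563/9 ≈ -284.78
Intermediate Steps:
P = -70/9 (P = (1/9)*(-70) = -70/9 ≈ -7.7778)
v = 21 (v = 6 + 15 = 21)
w(y) = -547/9 (w(y) = -70/9 - 1*53 = -70/9 - 53 = -547/9)
w(v) - q(117, -50) = -547/9 - (107 + 117) = -547/9 - 1*224 = -547/9 - 224 = -2563/9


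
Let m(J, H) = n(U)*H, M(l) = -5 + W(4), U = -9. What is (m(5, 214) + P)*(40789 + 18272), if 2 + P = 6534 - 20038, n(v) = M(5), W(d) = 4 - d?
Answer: -860873136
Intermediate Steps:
M(l) = -5 (M(l) = -5 + (4 - 1*4) = -5 + (4 - 4) = -5 + 0 = -5)
n(v) = -5
m(J, H) = -5*H
P = -13506 (P = -2 + (6534 - 20038) = -2 - 13504 = -13506)
(m(5, 214) + P)*(40789 + 18272) = (-5*214 - 13506)*(40789 + 18272) = (-1070 - 13506)*59061 = -14576*59061 = -860873136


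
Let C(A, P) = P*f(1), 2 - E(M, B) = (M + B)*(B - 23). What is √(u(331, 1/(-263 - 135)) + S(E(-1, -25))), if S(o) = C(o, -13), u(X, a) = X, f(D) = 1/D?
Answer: √318 ≈ 17.833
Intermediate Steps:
E(M, B) = 2 - (-23 + B)*(B + M) (E(M, B) = 2 - (M + B)*(B - 23) = 2 - (B + M)*(-23 + B) = 2 - (-23 + B)*(B + M))
C(A, P) = P (C(A, P) = P/1 = P*1 = P)
S(o) = -13
√(u(331, 1/(-263 - 135)) + S(E(-1, -25))) = √(331 - 13) = √318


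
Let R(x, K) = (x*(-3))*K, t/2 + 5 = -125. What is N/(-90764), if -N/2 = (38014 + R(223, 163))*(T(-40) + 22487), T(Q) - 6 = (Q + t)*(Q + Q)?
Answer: -3302537269/45382 ≈ -72772.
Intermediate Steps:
t = -260 (t = -10 + 2*(-125) = -10 - 250 = -260)
R(x, K) = -3*K*x (R(x, K) = (-3*x)*K = -3*K*x)
T(Q) = 6 + 2*Q*(-260 + Q) (T(Q) = 6 + (Q - 260)*(Q + Q) = 6 + (-260 + Q)*(2*Q) = 6 + 2*Q*(-260 + Q))
N = 6605074538 (N = -2*(38014 - 3*163*223)*((6 - 520*(-40) + 2*(-40)²) + 22487) = -2*(38014 - 109047)*((6 + 20800 + 2*1600) + 22487) = -(-142066)*((6 + 20800 + 3200) + 22487) = -(-142066)*(24006 + 22487) = -(-142066)*46493 = -2*(-3302537269) = 6605074538)
N/(-90764) = 6605074538/(-90764) = 6605074538*(-1/90764) = -3302537269/45382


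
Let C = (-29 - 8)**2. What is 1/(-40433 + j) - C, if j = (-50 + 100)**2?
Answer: -51930278/37933 ≈ -1369.0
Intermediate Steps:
j = 2500 (j = 50**2 = 2500)
C = 1369 (C = (-37)**2 = 1369)
1/(-40433 + j) - C = 1/(-40433 + 2500) - 1*1369 = 1/(-37933) - 1369 = -1/37933 - 1369 = -51930278/37933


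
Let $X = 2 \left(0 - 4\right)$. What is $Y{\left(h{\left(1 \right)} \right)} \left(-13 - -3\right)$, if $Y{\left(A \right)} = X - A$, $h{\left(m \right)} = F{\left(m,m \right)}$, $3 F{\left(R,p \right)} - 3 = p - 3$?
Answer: $\frac{250}{3} \approx 83.333$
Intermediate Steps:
$F{\left(R,p \right)} = \frac{p}{3}$ ($F{\left(R,p \right)} = 1 + \frac{p - 3}{3} = 1 + \frac{-3 + p}{3} = 1 + \left(-1 + \frac{p}{3}\right) = \frac{p}{3}$)
$h{\left(m \right)} = \frac{m}{3}$
$X = -8$ ($X = 2 \left(-4\right) = -8$)
$Y{\left(A \right)} = -8 - A$
$Y{\left(h{\left(1 \right)} \right)} \left(-13 - -3\right) = \left(-8 - \frac{1}{3} \cdot 1\right) \left(-13 - -3\right) = \left(-8 - \frac{1}{3}\right) \left(-13 + 3\right) = \left(-8 - \frac{1}{3}\right) \left(-10\right) = \left(- \frac{25}{3}\right) \left(-10\right) = \frac{250}{3}$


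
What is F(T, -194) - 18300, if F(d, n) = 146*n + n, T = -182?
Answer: -46818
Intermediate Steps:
F(d, n) = 147*n
F(T, -194) - 18300 = 147*(-194) - 18300 = -28518 - 18300 = -46818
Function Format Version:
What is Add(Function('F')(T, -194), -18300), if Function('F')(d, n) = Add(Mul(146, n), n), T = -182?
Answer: -46818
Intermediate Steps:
Function('F')(d, n) = Mul(147, n)
Add(Function('F')(T, -194), -18300) = Add(Mul(147, -194), -18300) = Add(-28518, -18300) = -46818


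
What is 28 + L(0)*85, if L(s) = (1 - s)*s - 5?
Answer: -397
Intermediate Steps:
L(s) = -5 + s*(1 - s) (L(s) = s*(1 - s) - 5 = -5 + s*(1 - s))
28 + L(0)*85 = 28 + (-5 + 0 - 1*0²)*85 = 28 + (-5 + 0 - 1*0)*85 = 28 + (-5 + 0 + 0)*85 = 28 - 5*85 = 28 - 425 = -397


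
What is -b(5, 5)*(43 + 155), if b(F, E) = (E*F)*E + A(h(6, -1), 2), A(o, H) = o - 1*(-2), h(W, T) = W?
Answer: -26334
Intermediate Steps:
A(o, H) = 2 + o (A(o, H) = o + 2 = 2 + o)
b(F, E) = 8 + F*E² (b(F, E) = (E*F)*E + (2 + 6) = F*E² + 8 = 8 + F*E²)
-b(5, 5)*(43 + 155) = -(8 + 5*5²)*(43 + 155) = -(8 + 5*25)*198 = -(8 + 125)*198 = -133*198 = -1*26334 = -26334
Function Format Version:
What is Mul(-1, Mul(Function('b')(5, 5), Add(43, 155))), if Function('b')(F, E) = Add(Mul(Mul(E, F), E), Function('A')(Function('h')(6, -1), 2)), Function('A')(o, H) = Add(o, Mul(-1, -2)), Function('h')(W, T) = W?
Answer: -26334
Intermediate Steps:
Function('A')(o, H) = Add(2, o) (Function('A')(o, H) = Add(o, 2) = Add(2, o))
Function('b')(F, E) = Add(8, Mul(F, Pow(E, 2))) (Function('b')(F, E) = Add(Mul(Mul(E, F), E), Add(2, 6)) = Add(Mul(F, Pow(E, 2)), 8) = Add(8, Mul(F, Pow(E, 2))))
Mul(-1, Mul(Function('b')(5, 5), Add(43, 155))) = Mul(-1, Mul(Add(8, Mul(5, Pow(5, 2))), Add(43, 155))) = Mul(-1, Mul(Add(8, Mul(5, 25)), 198)) = Mul(-1, Mul(Add(8, 125), 198)) = Mul(-1, Mul(133, 198)) = Mul(-1, 26334) = -26334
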